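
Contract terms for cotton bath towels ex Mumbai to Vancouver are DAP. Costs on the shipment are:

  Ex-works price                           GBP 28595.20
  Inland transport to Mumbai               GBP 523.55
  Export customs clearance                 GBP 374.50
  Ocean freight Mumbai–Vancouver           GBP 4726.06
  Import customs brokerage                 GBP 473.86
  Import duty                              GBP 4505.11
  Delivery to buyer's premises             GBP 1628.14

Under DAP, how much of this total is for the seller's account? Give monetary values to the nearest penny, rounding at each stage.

DAP: the seller bears all costs to the named destination except import duty and clearance.
Seller's account: goods 28595.20 + inland to port 523.55 + export clearance 374.50 + freight 4726.06 + delivery 1628.14 = 35847.45
Buyer's account: brokerage 473.86 + duty 4505.11 = 4978.97

Seller's account: GBP 35847.45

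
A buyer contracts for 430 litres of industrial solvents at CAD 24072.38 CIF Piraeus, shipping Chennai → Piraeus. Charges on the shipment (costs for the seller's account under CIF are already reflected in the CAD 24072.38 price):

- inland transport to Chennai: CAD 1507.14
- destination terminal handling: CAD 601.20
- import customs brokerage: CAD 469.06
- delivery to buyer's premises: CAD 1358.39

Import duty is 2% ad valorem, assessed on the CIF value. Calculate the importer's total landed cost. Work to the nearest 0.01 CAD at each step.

CIF: the seller pays costs through ocean freight and marine insurance to the destination port.
Already in the invoice (seller's account under CIF): inland to port — exclude.
The CIF price already equals the CIF value: 24072.38
Import duty = 24072.38 × 2% = 481.45
Buyer bears: destination terminal 601.20 + brokerage 469.06 + delivery 1358.39 + duty 481.45 = 2910.10
Landed cost = invoice 24072.38 + 2910.10 = 26982.48

Total landed cost: CAD 26982.48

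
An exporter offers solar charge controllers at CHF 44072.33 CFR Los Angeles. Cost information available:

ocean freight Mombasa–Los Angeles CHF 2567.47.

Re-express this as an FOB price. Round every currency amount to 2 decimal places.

From CFR to FOB, the seller no longer bears: freight.
FOB price = 44072.33 − 2567.47 = 41504.86

FOB price: CHF 41504.86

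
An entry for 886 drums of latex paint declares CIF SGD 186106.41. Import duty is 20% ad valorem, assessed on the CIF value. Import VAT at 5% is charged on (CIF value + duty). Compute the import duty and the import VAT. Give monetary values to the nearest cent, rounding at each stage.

Import duty: SGD 37221.28; import VAT: SGD 11166.38

Import duty = 186106.41 × 20% = 37221.28
VAT base = CIF + duty = 186106.41 + 37221.28 = 223327.69
Import VAT = 223327.69 × 5% = 11166.38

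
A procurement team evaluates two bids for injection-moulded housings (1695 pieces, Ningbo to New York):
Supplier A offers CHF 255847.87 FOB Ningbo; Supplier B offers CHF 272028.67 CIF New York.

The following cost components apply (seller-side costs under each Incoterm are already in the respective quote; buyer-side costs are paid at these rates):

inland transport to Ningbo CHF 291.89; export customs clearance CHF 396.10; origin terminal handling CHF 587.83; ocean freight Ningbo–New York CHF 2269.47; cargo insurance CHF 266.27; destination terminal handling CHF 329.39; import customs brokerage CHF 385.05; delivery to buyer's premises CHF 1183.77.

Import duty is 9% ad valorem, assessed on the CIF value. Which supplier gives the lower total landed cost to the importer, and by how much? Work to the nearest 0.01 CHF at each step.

Supplier A (FOB):
CIF value = FOB price + freight + insurance = 255847.87 + 2269.47 + 266.27 = 258383.61
Import duty = 258383.61 × 9% = 23254.52
Buyer bears (A): 2269.47 + 266.27 + 329.39 + 385.05 + 1183.77 = 4433.95
Landed cost (A) = invoice 255847.87 + 4433.95 + duty 23254.52 = 283536.34
Supplier B (CIF):
The CIF price already equals the CIF value: 272028.67
Import duty = 272028.67 × 9% = 24482.58
Buyer bears (B): 329.39 + 385.05 + 1183.77 = 1898.21
Landed cost (B) = invoice 272028.67 + 1898.21 + duty 24482.58 = 298409.46
Difference = |283536.34 − 298409.46| = 14873.12

Supplier A is cheaper by CHF 14873.12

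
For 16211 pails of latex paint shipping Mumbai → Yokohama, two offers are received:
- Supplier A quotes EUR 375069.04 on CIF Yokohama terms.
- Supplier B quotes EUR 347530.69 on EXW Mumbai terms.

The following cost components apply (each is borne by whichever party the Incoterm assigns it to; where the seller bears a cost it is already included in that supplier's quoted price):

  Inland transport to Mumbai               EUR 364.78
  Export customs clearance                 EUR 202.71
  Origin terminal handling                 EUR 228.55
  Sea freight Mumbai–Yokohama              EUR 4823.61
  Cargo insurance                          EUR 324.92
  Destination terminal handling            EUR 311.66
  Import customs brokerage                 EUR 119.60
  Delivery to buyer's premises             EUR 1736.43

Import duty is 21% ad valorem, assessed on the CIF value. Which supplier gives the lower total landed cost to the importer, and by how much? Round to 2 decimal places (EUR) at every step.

Supplier A (CIF):
The CIF price already equals the CIF value: 375069.04
Import duty = 375069.04 × 21% = 78764.50
Buyer bears (A): 311.66 + 119.60 + 1736.43 = 2167.69
Landed cost (A) = invoice 375069.04 + 2167.69 + duty 78764.50 = 456001.23
Supplier B (EXW):
CIF value = EXW price + inland to port + export clearance + origin terminal + freight + insurance = 347530.69 + 364.78 + 202.71 + 228.55 + 4823.61 + 324.92 = 353475.26
Import duty = 353475.26 × 21% = 74229.80
Buyer bears (B): 364.78 + 202.71 + 228.55 + 4823.61 + 324.92 + 311.66 + 119.60 + 1736.43 = 8112.26
Landed cost (B) = invoice 347530.69 + 8112.26 + duty 74229.80 = 429872.75
Difference = |456001.23 − 429872.75| = 26128.48

Supplier B is cheaper by EUR 26128.48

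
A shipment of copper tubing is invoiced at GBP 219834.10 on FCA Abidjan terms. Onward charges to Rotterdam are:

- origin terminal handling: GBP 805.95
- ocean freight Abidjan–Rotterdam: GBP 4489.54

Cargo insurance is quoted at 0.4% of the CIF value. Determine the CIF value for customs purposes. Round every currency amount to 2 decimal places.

CIF value: GBP 226033.72

Let C be the CIF value. C = FCA price + pre-shipment costs + freight + 0.4% × C
C − 0.4% × C = 219834.10 + 805.95 + 4489.54
0.996 × C = 225129.59
C = 225129.59 / 0.996 = 226033.72
Insurance premium = 0.4% × 226033.72 = 904.13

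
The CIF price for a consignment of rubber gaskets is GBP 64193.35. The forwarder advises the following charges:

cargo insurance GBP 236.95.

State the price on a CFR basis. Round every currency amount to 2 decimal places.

CFR price: GBP 63956.40

From CIF to CFR, the seller no longer bears: insurance.
CFR price = 64193.35 − 236.95 = 63956.40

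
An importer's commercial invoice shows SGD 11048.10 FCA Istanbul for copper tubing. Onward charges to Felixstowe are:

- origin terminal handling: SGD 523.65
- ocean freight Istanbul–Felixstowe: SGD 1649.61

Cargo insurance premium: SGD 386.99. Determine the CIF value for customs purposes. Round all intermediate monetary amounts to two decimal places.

CIF value: SGD 13608.35

CIF = FCA price + pre-shipment costs + freight + insurance
CIF = 11048.10 + 523.65 + 1649.61 + 386.99 = 13608.35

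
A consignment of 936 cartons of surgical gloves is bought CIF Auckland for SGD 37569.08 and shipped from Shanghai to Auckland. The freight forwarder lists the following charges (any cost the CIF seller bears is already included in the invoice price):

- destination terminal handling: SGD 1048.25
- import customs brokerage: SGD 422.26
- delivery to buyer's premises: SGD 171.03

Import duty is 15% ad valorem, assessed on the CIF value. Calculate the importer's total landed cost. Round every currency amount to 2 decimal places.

CIF: the seller pays costs through ocean freight and marine insurance to the destination port.
The CIF price already equals the CIF value: 37569.08
Import duty = 37569.08 × 15% = 5635.36
Buyer bears: destination terminal 1048.25 + brokerage 422.26 + delivery 171.03 + duty 5635.36 = 7276.90
Landed cost = invoice 37569.08 + 7276.90 = 44845.98

Total landed cost: SGD 44845.98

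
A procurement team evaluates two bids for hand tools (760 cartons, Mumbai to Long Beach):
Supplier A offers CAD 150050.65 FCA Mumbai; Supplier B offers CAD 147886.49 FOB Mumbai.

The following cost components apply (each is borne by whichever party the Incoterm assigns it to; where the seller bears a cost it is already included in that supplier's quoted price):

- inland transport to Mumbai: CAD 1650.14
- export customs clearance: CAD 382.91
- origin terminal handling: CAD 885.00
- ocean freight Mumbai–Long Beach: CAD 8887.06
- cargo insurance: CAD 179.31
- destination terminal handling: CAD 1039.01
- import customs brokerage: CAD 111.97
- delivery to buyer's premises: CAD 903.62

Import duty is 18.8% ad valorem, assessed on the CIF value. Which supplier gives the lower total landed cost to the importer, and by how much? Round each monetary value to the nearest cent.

Supplier B is cheaper by CAD 3622.40

Supplier A (FCA):
CIF value = FCA price + origin terminal + freight + insurance = 150050.65 + 885.00 + 8887.06 + 179.31 = 160002.02
Import duty = 160002.02 × 18.8% = 30080.38
Buyer bears (A): 885.00 + 8887.06 + 179.31 + 1039.01 + 111.97 + 903.62 = 12005.97
Landed cost (A) = invoice 150050.65 + 12005.97 + duty 30080.38 = 192137.00
Supplier B (FOB):
CIF value = FOB price + freight + insurance = 147886.49 + 8887.06 + 179.31 = 156952.86
Import duty = 156952.86 × 18.8% = 29507.14
Buyer bears (B): 8887.06 + 179.31 + 1039.01 + 111.97 + 903.62 = 11120.97
Landed cost (B) = invoice 147886.49 + 11120.97 + duty 29507.14 = 188514.60
Difference = |192137.00 − 188514.60| = 3622.40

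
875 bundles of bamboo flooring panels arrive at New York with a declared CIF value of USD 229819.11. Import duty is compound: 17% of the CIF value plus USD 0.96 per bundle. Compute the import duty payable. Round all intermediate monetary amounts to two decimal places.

Import duty: USD 39909.25

Ad valorem component: 229819.11 × 17% = 39069.25
Specific component: 875 × 0.96 = 840.00
Import duty = 39069.25 + 840.00 = 39909.25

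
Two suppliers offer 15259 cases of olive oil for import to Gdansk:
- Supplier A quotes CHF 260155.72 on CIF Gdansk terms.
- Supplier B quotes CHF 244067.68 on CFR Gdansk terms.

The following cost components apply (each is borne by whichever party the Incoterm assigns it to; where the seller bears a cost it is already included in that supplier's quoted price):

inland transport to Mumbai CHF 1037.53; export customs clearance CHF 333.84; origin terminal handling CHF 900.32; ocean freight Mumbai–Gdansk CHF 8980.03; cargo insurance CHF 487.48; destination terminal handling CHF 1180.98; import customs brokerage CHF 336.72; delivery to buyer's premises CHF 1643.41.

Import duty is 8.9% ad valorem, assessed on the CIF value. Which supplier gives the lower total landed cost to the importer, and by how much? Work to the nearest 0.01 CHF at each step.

Supplier B is cheaper by CHF 16989.01

Supplier A (CIF):
The CIF price already equals the CIF value: 260155.72
Import duty = 260155.72 × 8.9% = 23153.86
Buyer bears (A): 1180.98 + 336.72 + 1643.41 = 3161.11
Landed cost (A) = invoice 260155.72 + 3161.11 + duty 23153.86 = 286470.69
Supplier B (CFR):
CIF value = CFR price + insurance = 244067.68 + 487.48 = 244555.16
Import duty = 244555.16 × 8.9% = 21765.41
Buyer bears (B): 487.48 + 1180.98 + 336.72 + 1643.41 = 3648.59
Landed cost (B) = invoice 244067.68 + 3648.59 + duty 21765.41 = 269481.68
Difference = |286470.69 − 269481.68| = 16989.01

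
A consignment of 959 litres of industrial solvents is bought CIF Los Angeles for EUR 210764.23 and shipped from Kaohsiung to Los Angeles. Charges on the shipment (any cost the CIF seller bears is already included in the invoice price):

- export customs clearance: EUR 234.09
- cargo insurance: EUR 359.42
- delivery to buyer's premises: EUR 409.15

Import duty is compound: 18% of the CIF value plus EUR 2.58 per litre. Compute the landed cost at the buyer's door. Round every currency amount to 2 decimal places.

CIF: the seller pays costs through ocean freight and marine insurance to the destination port.
Already in the invoice (seller's account under CIF): export clearance, insurance — exclude.
The CIF price already equals the CIF value: 210764.23
Ad valorem component: 210764.23 × 18% = 37937.56
Specific component: 959 × 2.58 = 2474.22
Import duty = 37937.56 + 2474.22 = 40411.78
Buyer bears: delivery 409.15 + duty 40411.78 = 40820.93
Landed cost = invoice 210764.23 + 40820.93 = 251585.16

Total landed cost: EUR 251585.16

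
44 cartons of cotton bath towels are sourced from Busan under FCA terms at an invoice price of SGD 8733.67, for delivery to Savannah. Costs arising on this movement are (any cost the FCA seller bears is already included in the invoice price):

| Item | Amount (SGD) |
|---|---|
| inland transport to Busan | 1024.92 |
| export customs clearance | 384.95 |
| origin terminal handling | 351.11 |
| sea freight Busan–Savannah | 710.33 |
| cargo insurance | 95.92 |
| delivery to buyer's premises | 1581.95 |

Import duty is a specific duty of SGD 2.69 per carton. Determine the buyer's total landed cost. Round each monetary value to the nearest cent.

FCA: the seller delivers export-cleared goods to the carrier; the buyer bears costs from that point.
Already in the invoice (seller's account under FCA): inland to port, export clearance — exclude.
CIF value = FCA price + origin terminal + freight + insurance = 8733.67 + 351.11 + 710.33 + 95.92 = 9891.03
Import duty = 44 × 2.69 = 118.36
Buyer bears: origin terminal 351.11 + freight 710.33 + insurance 95.92 + delivery 1581.95 + duty 118.36 = 2857.67
Landed cost = invoice 8733.67 + 2857.67 = 11591.34

Total landed cost: SGD 11591.34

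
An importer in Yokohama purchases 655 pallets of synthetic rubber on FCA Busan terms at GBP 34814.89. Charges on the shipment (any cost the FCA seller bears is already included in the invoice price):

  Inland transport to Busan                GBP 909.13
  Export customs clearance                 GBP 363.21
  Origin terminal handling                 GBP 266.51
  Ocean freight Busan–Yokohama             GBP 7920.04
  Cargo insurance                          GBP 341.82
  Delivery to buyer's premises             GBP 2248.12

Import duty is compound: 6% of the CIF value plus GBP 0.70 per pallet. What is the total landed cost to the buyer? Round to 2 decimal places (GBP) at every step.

Total landed cost: GBP 48650.48

FCA: the seller delivers export-cleared goods to the carrier; the buyer bears costs from that point.
Already in the invoice (seller's account under FCA): inland to port, export clearance — exclude.
CIF value = FCA price + origin terminal + freight + insurance = 34814.89 + 266.51 + 7920.04 + 341.82 = 43343.26
Ad valorem component: 43343.26 × 6% = 2600.60
Specific component: 655 × 0.70 = 458.50
Import duty = 2600.60 + 458.50 = 3059.10
Buyer bears: origin terminal 266.51 + freight 7920.04 + insurance 341.82 + delivery 2248.12 + duty 3059.10 = 13835.59
Landed cost = invoice 34814.89 + 13835.59 = 48650.48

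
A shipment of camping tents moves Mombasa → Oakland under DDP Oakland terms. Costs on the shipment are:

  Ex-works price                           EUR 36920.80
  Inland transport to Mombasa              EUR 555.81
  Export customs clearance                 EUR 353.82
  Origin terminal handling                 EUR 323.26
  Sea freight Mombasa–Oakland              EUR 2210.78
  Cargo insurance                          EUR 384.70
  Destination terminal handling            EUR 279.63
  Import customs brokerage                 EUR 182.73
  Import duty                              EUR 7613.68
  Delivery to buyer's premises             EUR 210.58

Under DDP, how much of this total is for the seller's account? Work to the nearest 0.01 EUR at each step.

DDP: the seller bears all costs including import duty.
Seller's account: goods 36920.80 + inland to port 555.81 + export clearance 353.82 + origin terminal 323.26 + freight 2210.78 + insurance 384.70 + destination terminal 279.63 + brokerage 182.73 + duty 7613.68 + delivery 210.58 = 49035.79
Buyer's account: 0.00

Seller's account: EUR 49035.79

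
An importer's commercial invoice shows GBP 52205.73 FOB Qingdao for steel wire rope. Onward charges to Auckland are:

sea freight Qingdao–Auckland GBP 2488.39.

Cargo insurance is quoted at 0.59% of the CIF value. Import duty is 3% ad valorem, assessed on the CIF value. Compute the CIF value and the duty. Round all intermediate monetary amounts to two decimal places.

CIF value: GBP 55018.73; import duty: GBP 1650.56

Let C be the CIF value. C = FOB price + freight + 0.59% × C
C − 0.59% × C = 52205.73 + 2488.39
0.9941 × C = 54694.12
C = 54694.12 / 0.9941 = 55018.73
Insurance premium = 0.59% × 55018.73 = 324.61
Import duty = 55018.73 × 3% = 1650.56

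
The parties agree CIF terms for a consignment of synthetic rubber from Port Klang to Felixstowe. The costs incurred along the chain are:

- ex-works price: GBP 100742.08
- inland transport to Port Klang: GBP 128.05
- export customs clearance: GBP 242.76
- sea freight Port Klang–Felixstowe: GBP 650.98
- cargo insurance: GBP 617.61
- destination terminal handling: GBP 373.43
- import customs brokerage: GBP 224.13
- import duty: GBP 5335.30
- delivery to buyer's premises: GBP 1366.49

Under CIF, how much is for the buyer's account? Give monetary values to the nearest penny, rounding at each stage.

CIF: the seller pays costs through ocean freight and marine insurance to the destination port.
Seller's account: goods 100742.08 + inland to port 128.05 + export clearance 242.76 + freight 650.98 + insurance 617.61 = 102381.48
Buyer's account: destination terminal 373.43 + brokerage 224.13 + duty 5335.30 + delivery 1366.49 = 7299.35

Buyer's account: GBP 7299.35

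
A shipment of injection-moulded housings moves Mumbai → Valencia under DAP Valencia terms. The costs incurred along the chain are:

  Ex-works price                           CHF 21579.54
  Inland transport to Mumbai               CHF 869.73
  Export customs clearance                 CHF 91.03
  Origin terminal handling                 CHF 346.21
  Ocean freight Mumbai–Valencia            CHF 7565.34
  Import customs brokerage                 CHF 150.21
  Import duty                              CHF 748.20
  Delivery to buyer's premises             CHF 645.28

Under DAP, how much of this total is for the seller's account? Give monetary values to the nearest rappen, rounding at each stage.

DAP: the seller bears all costs to the named destination except import duty and clearance.
Seller's account: goods 21579.54 + inland to port 869.73 + export clearance 91.03 + origin terminal 346.21 + freight 7565.34 + delivery 645.28 = 31097.13
Buyer's account: brokerage 150.21 + duty 748.20 = 898.41

Seller's account: CHF 31097.13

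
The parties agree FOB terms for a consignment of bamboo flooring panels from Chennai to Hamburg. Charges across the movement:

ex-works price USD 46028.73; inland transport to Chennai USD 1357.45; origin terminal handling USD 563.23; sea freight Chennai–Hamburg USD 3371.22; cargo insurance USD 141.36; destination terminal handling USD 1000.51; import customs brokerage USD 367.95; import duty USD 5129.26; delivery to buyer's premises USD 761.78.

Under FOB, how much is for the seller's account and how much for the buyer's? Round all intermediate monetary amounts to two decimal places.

FOB: the seller bears costs until goods are on board at the origin port; the buyer bears freight, insurance and all costs thereafter.
Seller's account: goods 46028.73 + inland to port 1357.45 + origin terminal 563.23 = 47949.41
Buyer's account: freight 3371.22 + insurance 141.36 + destination terminal 1000.51 + brokerage 367.95 + duty 5129.26 + delivery 761.78 = 10772.08

Seller: USD 47949.41; buyer: USD 10772.08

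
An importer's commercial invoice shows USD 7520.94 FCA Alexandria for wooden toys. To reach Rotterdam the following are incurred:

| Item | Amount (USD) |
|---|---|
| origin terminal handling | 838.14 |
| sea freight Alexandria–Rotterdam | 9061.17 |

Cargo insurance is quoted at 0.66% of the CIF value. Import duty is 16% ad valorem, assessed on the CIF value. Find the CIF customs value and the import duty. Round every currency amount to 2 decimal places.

CIF value: USD 17535.99; import duty: USD 2805.76

Let C be the CIF value. C = FCA price + pre-shipment costs + freight + 0.66% × C
C − 0.66% × C = 7520.94 + 838.14 + 9061.17
0.9934 × C = 17420.25
C = 17420.25 / 0.9934 = 17535.99
Insurance premium = 0.66% × 17535.99 = 115.74
Import duty = 17535.99 × 16% = 2805.76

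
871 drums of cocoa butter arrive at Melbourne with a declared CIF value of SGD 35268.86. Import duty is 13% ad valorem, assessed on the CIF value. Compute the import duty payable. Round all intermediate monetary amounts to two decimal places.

Import duty: SGD 4584.95

Import duty = 35268.86 × 13% = 4584.95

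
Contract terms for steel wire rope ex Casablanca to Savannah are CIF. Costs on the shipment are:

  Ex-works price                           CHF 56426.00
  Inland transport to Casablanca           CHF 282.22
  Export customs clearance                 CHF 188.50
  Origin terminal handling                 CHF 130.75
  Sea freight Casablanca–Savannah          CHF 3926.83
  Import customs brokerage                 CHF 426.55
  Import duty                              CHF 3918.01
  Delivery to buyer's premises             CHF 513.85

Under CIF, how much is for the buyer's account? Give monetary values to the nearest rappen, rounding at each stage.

Buyer's account: CHF 4858.41

CIF: the seller pays costs through ocean freight and marine insurance to the destination port.
Seller's account: goods 56426.00 + inland to port 282.22 + export clearance 188.50 + origin terminal 130.75 + freight 3926.83 = 60954.30
Buyer's account: brokerage 426.55 + duty 3918.01 + delivery 513.85 = 4858.41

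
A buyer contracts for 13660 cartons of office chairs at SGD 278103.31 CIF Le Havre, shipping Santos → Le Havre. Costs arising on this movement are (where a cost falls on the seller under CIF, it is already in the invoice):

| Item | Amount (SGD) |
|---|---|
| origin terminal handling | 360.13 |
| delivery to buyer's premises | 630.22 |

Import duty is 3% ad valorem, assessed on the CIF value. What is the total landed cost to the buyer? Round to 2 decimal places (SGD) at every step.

Total landed cost: SGD 287076.63

CIF: the seller pays costs through ocean freight and marine insurance to the destination port.
Already in the invoice (seller's account under CIF): origin terminal — exclude.
The CIF price already equals the CIF value: 278103.31
Import duty = 278103.31 × 3% = 8343.10
Buyer bears: delivery 630.22 + duty 8343.10 = 8973.32
Landed cost = invoice 278103.31 + 8973.32 = 287076.63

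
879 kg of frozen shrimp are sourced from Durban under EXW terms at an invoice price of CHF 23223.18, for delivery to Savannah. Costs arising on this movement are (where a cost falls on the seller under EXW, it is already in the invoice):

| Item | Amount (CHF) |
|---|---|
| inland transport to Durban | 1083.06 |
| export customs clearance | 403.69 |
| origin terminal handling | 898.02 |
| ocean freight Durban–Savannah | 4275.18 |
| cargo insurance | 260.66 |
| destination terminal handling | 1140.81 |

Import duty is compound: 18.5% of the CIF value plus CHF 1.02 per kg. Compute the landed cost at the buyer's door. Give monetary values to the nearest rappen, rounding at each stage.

EXW: the seller makes goods available at their premises; the buyer bears all onward costs.
CIF value = EXW price + inland to port + export clearance + origin terminal + freight + insurance = 23223.18 + 1083.06 + 403.69 + 898.02 + 4275.18 + 260.66 = 30143.79
Ad valorem component: 30143.79 × 18.5% = 5576.60
Specific component: 879 × 1.02 = 896.58
Import duty = 5576.60 + 896.58 = 6473.18
Buyer bears: inland to port 1083.06 + export clearance 403.69 + origin terminal 898.02 + freight 4275.18 + insurance 260.66 + destination terminal 1140.81 + duty 6473.18 = 14534.60
Landed cost = invoice 23223.18 + 14534.60 = 37757.78

Total landed cost: CHF 37757.78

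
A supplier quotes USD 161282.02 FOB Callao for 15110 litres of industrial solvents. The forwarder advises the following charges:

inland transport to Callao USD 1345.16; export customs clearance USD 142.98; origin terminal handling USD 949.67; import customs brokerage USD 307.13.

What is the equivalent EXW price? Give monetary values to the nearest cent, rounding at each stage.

Not relevant to the conversion: brokerage — on the buyer under both terms; not part of either seller's price.
From FOB to EXW, the seller no longer bears: inland to port, export clearance, origin terminal.
EXW price = 161282.02 − 1345.16 − 142.98 − 949.67 = 158844.21

EXW price: USD 158844.21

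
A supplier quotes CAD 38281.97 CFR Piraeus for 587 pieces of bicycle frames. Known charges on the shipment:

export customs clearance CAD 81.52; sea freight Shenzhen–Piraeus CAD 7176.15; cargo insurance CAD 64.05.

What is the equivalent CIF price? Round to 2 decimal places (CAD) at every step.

CIF price: CAD 38346.02

Not relevant to the conversion: export clearance, freight — on the seller under both CFR and CIF; already in the CFR price and stays in the CIF price.
From CFR to CIF, the seller additionally bears: insurance.
CIF price = 38281.97 + 64.05 = 38346.02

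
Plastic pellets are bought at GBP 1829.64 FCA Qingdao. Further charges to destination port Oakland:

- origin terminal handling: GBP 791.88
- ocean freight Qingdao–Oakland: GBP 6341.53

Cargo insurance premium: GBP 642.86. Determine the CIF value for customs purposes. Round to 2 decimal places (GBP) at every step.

CIF = FCA price + pre-shipment costs + freight + insurance
CIF = 1829.64 + 791.88 + 6341.53 + 642.86 = 9605.91

CIF value: GBP 9605.91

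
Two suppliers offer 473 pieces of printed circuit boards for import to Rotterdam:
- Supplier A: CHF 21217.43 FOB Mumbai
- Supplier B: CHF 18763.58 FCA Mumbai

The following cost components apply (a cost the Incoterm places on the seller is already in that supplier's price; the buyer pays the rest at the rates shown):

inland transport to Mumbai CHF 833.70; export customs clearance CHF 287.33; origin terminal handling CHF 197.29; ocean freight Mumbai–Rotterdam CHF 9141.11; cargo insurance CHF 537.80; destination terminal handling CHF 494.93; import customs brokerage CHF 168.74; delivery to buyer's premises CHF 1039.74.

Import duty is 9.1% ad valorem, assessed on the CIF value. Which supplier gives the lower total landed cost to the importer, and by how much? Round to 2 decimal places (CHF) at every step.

Supplier A (FOB):
CIF value = FOB price + freight + insurance = 21217.43 + 9141.11 + 537.80 = 30896.34
Import duty = 30896.34 × 9.1% = 2811.57
Buyer bears (A): 9141.11 + 537.80 + 494.93 + 168.74 + 1039.74 = 11382.32
Landed cost (A) = invoice 21217.43 + 11382.32 + duty 2811.57 = 35411.32
Supplier B (FCA):
CIF value = FCA price + origin terminal + freight + insurance = 18763.58 + 197.29 + 9141.11 + 537.80 = 28639.78
Import duty = 28639.78 × 9.1% = 2606.22
Buyer bears (B): 197.29 + 9141.11 + 537.80 + 494.93 + 168.74 + 1039.74 = 11579.61
Landed cost (B) = invoice 18763.58 + 11579.61 + duty 2606.22 = 32949.41
Difference = |35411.32 − 32949.41| = 2461.91

Supplier B is cheaper by CHF 2461.91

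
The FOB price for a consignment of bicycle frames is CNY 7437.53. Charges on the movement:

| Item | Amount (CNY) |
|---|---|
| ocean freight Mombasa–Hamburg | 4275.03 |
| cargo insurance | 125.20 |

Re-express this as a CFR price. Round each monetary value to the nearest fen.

CFR price: CNY 11712.56

Not relevant to the conversion: insurance — on the buyer under both terms; not part of either seller's price.
From FOB to CFR, the seller additionally bears: freight.
CFR price = 7437.53 + 4275.03 = 11712.56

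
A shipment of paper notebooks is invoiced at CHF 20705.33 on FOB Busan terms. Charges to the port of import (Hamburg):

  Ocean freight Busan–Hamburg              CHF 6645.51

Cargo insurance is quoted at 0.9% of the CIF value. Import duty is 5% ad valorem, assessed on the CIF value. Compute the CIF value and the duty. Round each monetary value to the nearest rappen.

Let C be the CIF value. C = FOB price + freight + 0.9% × C
C − 0.9% × C = 20705.33 + 6645.51
0.991 × C = 27350.84
C = 27350.84 / 0.991 = 27599.23
Insurance premium = 0.9% × 27599.23 = 248.39
Import duty = 27599.23 × 5% = 1379.96

CIF value: CHF 27599.23; import duty: CHF 1379.96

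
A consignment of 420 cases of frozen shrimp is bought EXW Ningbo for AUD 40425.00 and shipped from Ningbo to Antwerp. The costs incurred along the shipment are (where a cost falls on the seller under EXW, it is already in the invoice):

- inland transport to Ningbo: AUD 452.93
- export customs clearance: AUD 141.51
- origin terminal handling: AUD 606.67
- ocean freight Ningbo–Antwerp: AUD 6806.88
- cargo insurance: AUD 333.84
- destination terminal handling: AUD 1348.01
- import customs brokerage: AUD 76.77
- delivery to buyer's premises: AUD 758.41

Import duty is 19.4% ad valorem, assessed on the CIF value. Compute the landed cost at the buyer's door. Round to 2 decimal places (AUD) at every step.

Total landed cost: AUD 60410.79

EXW: the seller makes goods available at their premises; the buyer bears all onward costs.
CIF value = EXW price + inland to port + export clearance + origin terminal + freight + insurance = 40425.00 + 452.93 + 141.51 + 606.67 + 6806.88 + 333.84 = 48766.83
Import duty = 48766.83 × 19.4% = 9460.77
Buyer bears: inland to port 452.93 + export clearance 141.51 + origin terminal 606.67 + freight 6806.88 + insurance 333.84 + destination terminal 1348.01 + brokerage 76.77 + delivery 758.41 + duty 9460.77 = 19985.79
Landed cost = invoice 40425.00 + 19985.79 = 60410.79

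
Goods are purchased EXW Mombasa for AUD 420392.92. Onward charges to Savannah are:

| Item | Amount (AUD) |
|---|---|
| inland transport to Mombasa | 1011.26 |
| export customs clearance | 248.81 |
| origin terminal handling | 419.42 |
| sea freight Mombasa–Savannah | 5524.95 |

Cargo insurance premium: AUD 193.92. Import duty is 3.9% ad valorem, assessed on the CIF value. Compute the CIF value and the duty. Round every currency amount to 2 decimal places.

CIF value: AUD 427791.28; import duty: AUD 16683.86

CIF = EXW price + pre-shipment costs + freight + insurance
CIF = 420392.92 + 1011.26 + 248.81 + 419.42 + 5524.95 + 193.92 = 427791.28
Import duty = 427791.28 × 3.9% = 16683.86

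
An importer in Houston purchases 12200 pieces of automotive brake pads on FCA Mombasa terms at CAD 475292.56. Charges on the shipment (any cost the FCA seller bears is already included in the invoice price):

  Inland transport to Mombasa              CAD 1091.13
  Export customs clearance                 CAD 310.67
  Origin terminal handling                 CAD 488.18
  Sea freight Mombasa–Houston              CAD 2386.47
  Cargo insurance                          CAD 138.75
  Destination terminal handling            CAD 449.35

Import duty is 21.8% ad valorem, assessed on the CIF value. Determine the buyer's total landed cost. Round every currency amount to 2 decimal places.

FCA: the seller delivers export-cleared goods to the carrier; the buyer bears costs from that point.
Already in the invoice (seller's account under FCA): inland to port, export clearance — exclude.
CIF value = FCA price + origin terminal + freight + insurance = 475292.56 + 488.18 + 2386.47 + 138.75 = 478305.96
Import duty = 478305.96 × 21.8% = 104270.70
Buyer bears: origin terminal 488.18 + freight 2386.47 + insurance 138.75 + destination terminal 449.35 + duty 104270.70 = 107733.45
Landed cost = invoice 475292.56 + 107733.45 = 583026.01

Total landed cost: CAD 583026.01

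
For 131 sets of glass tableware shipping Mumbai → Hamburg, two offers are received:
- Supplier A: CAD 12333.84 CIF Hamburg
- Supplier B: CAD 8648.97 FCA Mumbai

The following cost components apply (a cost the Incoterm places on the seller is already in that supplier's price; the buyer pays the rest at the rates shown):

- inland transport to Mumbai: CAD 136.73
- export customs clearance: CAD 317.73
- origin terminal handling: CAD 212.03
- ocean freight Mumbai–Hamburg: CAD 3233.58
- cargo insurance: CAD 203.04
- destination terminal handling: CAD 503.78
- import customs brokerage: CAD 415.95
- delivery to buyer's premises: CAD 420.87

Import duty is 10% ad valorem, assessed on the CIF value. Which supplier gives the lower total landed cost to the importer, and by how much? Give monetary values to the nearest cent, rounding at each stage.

Supplier A (CIF):
The CIF price already equals the CIF value: 12333.84
Import duty = 12333.84 × 10% = 1233.38
Buyer bears (A): 503.78 + 415.95 + 420.87 = 1340.60
Landed cost (A) = invoice 12333.84 + 1340.60 + duty 1233.38 = 14907.82
Supplier B (FCA):
CIF value = FCA price + origin terminal + freight + insurance = 8648.97 + 212.03 + 3233.58 + 203.04 = 12297.62
Import duty = 12297.62 × 10% = 1229.76
Buyer bears (B): 212.03 + 3233.58 + 203.04 + 503.78 + 415.95 + 420.87 = 4989.25
Landed cost (B) = invoice 8648.97 + 4989.25 + duty 1229.76 = 14867.98
Difference = |14907.82 − 14867.98| = 39.84

Supplier B is cheaper by CAD 39.84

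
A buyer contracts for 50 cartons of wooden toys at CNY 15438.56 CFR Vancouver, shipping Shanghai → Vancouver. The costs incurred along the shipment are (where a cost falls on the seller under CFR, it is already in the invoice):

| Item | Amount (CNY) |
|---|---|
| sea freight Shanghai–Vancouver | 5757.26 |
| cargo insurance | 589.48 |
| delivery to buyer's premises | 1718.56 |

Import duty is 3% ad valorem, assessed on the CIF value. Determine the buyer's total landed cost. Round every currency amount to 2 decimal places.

Total landed cost: CNY 18227.44

CFR: the seller pays costs through ocean freight to the destination port, but not insurance.
Already in the invoice (seller's account under CFR): freight — exclude.
CIF value = CFR price + insurance = 15438.56 + 589.48 = 16028.04
Import duty = 16028.04 × 3% = 480.84
Buyer bears: insurance 589.48 + delivery 1718.56 + duty 480.84 = 2788.88
Landed cost = invoice 15438.56 + 2788.88 = 18227.44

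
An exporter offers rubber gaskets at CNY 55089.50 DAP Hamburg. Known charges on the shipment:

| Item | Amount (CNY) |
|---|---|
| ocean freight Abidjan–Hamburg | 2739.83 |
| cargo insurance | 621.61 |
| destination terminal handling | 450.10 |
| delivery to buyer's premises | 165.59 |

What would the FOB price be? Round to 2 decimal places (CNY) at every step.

FOB price: CNY 51112.37

From DAP to FOB, the seller no longer bears: freight, insurance, destination terminal, delivery.
FOB price = 55089.50 − 2739.83 − 621.61 − 450.10 − 165.59 = 51112.37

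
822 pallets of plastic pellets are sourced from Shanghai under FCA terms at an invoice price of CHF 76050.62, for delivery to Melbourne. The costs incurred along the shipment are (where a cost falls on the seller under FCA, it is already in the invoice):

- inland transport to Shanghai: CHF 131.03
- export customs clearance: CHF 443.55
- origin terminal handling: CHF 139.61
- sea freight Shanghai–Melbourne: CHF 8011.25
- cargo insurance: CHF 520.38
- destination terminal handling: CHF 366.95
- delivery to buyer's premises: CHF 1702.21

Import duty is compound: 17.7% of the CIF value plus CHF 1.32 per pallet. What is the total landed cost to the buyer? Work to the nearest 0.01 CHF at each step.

FCA: the seller delivers export-cleared goods to the carrier; the buyer bears costs from that point.
Already in the invoice (seller's account under FCA): inland to port, export clearance — exclude.
CIF value = FCA price + origin terminal + freight + insurance = 76050.62 + 139.61 + 8011.25 + 520.38 = 84721.86
Ad valorem component: 84721.86 × 17.7% = 14995.77
Specific component: 822 × 1.32 = 1085.04
Import duty = 14995.77 + 1085.04 = 16080.81
Buyer bears: origin terminal 139.61 + freight 8011.25 + insurance 520.38 + destination terminal 366.95 + delivery 1702.21 + duty 16080.81 = 26821.21
Landed cost = invoice 76050.62 + 26821.21 = 102871.83

Total landed cost: CHF 102871.83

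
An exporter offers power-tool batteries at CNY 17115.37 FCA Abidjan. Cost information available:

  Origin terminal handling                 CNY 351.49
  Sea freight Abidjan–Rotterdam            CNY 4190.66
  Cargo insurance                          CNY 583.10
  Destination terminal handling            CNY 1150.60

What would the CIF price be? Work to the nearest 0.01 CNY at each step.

Not relevant to the conversion: destination terminal — on the buyer under both terms; not part of either seller's price.
From FCA to CIF, the seller additionally bears: origin terminal, freight, insurance.
CIF price = 17115.37 + 351.49 + 4190.66 + 583.10 = 22240.62

CIF price: CNY 22240.62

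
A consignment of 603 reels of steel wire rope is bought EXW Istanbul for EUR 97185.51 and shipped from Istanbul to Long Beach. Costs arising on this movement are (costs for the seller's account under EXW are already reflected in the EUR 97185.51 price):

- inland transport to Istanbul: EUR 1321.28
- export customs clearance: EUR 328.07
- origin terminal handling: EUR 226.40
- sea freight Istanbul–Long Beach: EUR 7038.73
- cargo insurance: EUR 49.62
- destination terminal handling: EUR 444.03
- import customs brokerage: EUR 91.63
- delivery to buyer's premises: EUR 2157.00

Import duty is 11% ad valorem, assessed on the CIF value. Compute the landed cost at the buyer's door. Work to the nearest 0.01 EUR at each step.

Total landed cost: EUR 120518.73

EXW: the seller makes goods available at their premises; the buyer bears all onward costs.
CIF value = EXW price + inland to port + export clearance + origin terminal + freight + insurance = 97185.51 + 1321.28 + 328.07 + 226.40 + 7038.73 + 49.62 = 106149.61
Import duty = 106149.61 × 11% = 11676.46
Buyer bears: inland to port 1321.28 + export clearance 328.07 + origin terminal 226.40 + freight 7038.73 + insurance 49.62 + destination terminal 444.03 + brokerage 91.63 + delivery 2157.00 + duty 11676.46 = 23333.22
Landed cost = invoice 97185.51 + 23333.22 = 120518.73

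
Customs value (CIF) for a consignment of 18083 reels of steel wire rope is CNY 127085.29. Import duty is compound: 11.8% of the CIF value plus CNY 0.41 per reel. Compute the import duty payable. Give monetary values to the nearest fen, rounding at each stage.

Ad valorem component: 127085.29 × 11.8% = 14996.06
Specific component: 18083 × 0.41 = 7414.03
Import duty = 14996.06 + 7414.03 = 22410.09

Import duty: CNY 22410.09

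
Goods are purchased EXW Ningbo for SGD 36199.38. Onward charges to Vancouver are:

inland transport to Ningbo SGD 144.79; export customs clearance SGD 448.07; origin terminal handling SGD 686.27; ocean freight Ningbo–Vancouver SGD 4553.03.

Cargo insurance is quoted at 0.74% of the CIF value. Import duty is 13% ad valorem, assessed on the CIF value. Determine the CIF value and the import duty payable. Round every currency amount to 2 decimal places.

CIF value: SGD 42344.89; import duty: SGD 5504.84

Let C be the CIF value. C = EXW price + pre-shipment costs + freight + 0.74% × C
C − 0.74% × C = 36199.38 + 144.79 + 448.07 + 686.27 + 4553.03
0.9926 × C = 42031.54
C = 42031.54 / 0.9926 = 42344.89
Insurance premium = 0.74% × 42344.89 = 313.35
Import duty = 42344.89 × 13% = 5504.84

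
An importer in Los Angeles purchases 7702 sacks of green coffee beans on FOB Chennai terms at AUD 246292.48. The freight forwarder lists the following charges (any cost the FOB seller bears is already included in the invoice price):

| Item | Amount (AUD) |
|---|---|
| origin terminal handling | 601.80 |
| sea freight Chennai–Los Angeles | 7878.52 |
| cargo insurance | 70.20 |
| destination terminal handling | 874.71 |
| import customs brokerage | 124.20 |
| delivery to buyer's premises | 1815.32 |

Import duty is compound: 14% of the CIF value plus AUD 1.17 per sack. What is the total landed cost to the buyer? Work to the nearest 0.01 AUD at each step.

Total landed cost: AUD 301660.54

FOB: the seller bears costs until goods are on board at the origin port; the buyer bears freight, insurance and all costs thereafter.
Already in the invoice (seller's account under FOB): origin terminal — exclude.
CIF value = FOB price + freight + insurance = 246292.48 + 7878.52 + 70.20 = 254241.20
Ad valorem component: 254241.20 × 14% = 35593.77
Specific component: 7702 × 1.17 = 9011.34
Import duty = 35593.77 + 9011.34 = 44605.11
Buyer bears: freight 7878.52 + insurance 70.20 + destination terminal 874.71 + brokerage 124.20 + delivery 1815.32 + duty 44605.11 = 55368.06
Landed cost = invoice 246292.48 + 55368.06 = 301660.54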